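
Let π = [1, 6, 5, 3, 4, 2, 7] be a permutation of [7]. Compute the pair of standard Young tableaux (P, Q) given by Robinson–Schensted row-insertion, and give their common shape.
P = [1, 2, 4, 7] / [3] / [5] / [6];  Q = [1, 2, 5, 7] / [3] / [4] / [6];  common shape = (4, 1, 1, 1)

Row-insert the values π_1, π_2, … into P one at a time, bumping the leftmost entry strictly greater than the inserted value down to the next row. The recording tableau Q records, in position (i, j), the step at which that cell was added to P.
  Insert 1 (step 1): P = [1];  Q = [1]
  Insert 6 (step 2): P = [1, 6];  Q = [1, 2]
  Insert 5 (step 3): P = [1, 5] / [6];  Q = [1, 2] / [3]
  Insert 3 (step 4): P = [1, 3] / [5] / [6];  Q = [1, 2] / [3] / [4]
  Insert 4 (step 5): P = [1, 3, 4] / [5] / [6];  Q = [1, 2, 5] / [3] / [4]
  Insert 2 (step 6): P = [1, 2, 4] / [3] / [5] / [6];  Q = [1, 2, 5] / [3] / [4] / [6]
  Insert 7 (step 7): P = [1, 2, 4, 7] / [3] / [5] / [6];  Q = [1, 2, 5, 7] / [3] / [4] / [6]
Final shape: (4, 1, 1, 1).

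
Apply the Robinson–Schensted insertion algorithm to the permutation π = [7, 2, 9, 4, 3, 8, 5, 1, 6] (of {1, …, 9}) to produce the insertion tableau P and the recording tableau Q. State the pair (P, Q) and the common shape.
P = [1, 3, 5, 6] / [2, 8] / [4, 9] / [7];  Q = [1, 3, 6, 9] / [2, 4] / [5, 7] / [8];  common shape = (4, 2, 2, 1)

Row-insert the values π_1, π_2, … into P one at a time, bumping the leftmost entry strictly greater than the inserted value down to the next row. The recording tableau Q records, in position (i, j), the step at which that cell was added to P.
  Insert 7 (step 1): P = [7];  Q = [1]
  Insert 2 (step 2): P = [2] / [7];  Q = [1] / [2]
  Insert 9 (step 3): P = [2, 9] / [7];  Q = [1, 3] / [2]
  Insert 4 (step 4): P = [2, 4] / [7, 9];  Q = [1, 3] / [2, 4]
  Insert 3 (step 5): P = [2, 3] / [4, 9] / [7];  Q = [1, 3] / [2, 4] / [5]
  Insert 8 (step 6): P = [2, 3, 8] / [4, 9] / [7];  Q = [1, 3, 6] / [2, 4] / [5]
  Insert 5 (step 7): P = [2, 3, 5] / [4, 8] / [7, 9];  Q = [1, 3, 6] / [2, 4] / [5, 7]
  Insert 1 (step 8): P = [1, 3, 5] / [2, 8] / [4, 9] / [7];  Q = [1, 3, 6] / [2, 4] / [5, 7] / [8]
  Insert 6 (step 9): P = [1, 3, 5, 6] / [2, 8] / [4, 9] / [7];  Q = [1, 3, 6, 9] / [2, 4] / [5, 7] / [8]
Final shape: (4, 2, 2, 1).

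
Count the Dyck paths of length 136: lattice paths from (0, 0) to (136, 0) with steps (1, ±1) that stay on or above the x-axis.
C_68 = 86218923998960285726185640663701108500

These Dyck paths are counted by the Catalan number C_n = (1/(n + 1)) · C(2n, n). For n = 68: C_68 = (1/69) · C(136, 68) = 5949105755928259715106809205795376486500/69 = 86218923998960285726185640663701108500.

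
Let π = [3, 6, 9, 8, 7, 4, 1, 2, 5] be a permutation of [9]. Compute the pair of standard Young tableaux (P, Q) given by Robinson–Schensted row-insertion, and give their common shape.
P = [1, 2, 5] / [3, 4, 7] / [6] / [8] / [9];  Q = [1, 2, 3] / [4, 8, 9] / [5] / [6] / [7];  common shape = (3, 3, 1, 1, 1)

Row-insert the values π_1, π_2, … into P one at a time, bumping the leftmost entry strictly greater than the inserted value down to the next row. The recording tableau Q records, in position (i, j), the step at which that cell was added to P.
  Insert 3 (step 1): P = [3];  Q = [1]
  Insert 6 (step 2): P = [3, 6];  Q = [1, 2]
  Insert 9 (step 3): P = [3, 6, 9];  Q = [1, 2, 3]
  Insert 8 (step 4): P = [3, 6, 8] / [9];  Q = [1, 2, 3] / [4]
  Insert 7 (step 5): P = [3, 6, 7] / [8] / [9];  Q = [1, 2, 3] / [4] / [5]
  Insert 4 (step 6): P = [3, 4, 7] / [6] / [8] / [9];  Q = [1, 2, 3] / [4] / [5] / [6]
  Insert 1 (step 7): P = [1, 4, 7] / [3] / [6] / [8] / [9];  Q = [1, 2, 3] / [4] / [5] / [6] / [7]
  Insert 2 (step 8): P = [1, 2, 7] / [3, 4] / [6] / [8] / [9];  Q = [1, 2, 3] / [4, 8] / [5] / [6] / [7]
  Insert 5 (step 9): P = [1, 2, 5] / [3, 4, 7] / [6] / [8] / [9];  Q = [1, 2, 3] / [4, 8, 9] / [5] / [6] / [7]
Final shape: (3, 3, 1, 1, 1).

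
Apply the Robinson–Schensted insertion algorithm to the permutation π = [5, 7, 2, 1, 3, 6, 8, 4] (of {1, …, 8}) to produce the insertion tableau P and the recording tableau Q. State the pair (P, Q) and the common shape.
P = [1, 3, 4, 8] / [2, 6] / [5, 7];  Q = [1, 2, 6, 7] / [3, 5] / [4, 8];  common shape = (4, 2, 2)

Row-insert the values π_1, π_2, … into P one at a time, bumping the leftmost entry strictly greater than the inserted value down to the next row. The recording tableau Q records, in position (i, j), the step at which that cell was added to P.
  Insert 5 (step 1): P = [5];  Q = [1]
  Insert 7 (step 2): P = [5, 7];  Q = [1, 2]
  Insert 2 (step 3): P = [2, 7] / [5];  Q = [1, 2] / [3]
  Insert 1 (step 4): P = [1, 7] / [2] / [5];  Q = [1, 2] / [3] / [4]
  Insert 3 (step 5): P = [1, 3] / [2, 7] / [5];  Q = [1, 2] / [3, 5] / [4]
  Insert 6 (step 6): P = [1, 3, 6] / [2, 7] / [5];  Q = [1, 2, 6] / [3, 5] / [4]
  Insert 8 (step 7): P = [1, 3, 6, 8] / [2, 7] / [5];  Q = [1, 2, 6, 7] / [3, 5] / [4]
  Insert 4 (step 8): P = [1, 3, 4, 8] / [2, 6] / [5, 7];  Q = [1, 2, 6, 7] / [3, 5] / [4, 8]
Final shape: (4, 2, 2).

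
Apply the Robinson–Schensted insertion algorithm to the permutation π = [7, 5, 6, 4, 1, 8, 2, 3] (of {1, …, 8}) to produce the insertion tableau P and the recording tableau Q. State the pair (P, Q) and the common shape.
P = [1, 2, 3] / [4, 6, 8] / [5] / [7];  Q = [1, 3, 6] / [2, 7, 8] / [4] / [5];  common shape = (3, 3, 1, 1)

Row-insert the values π_1, π_2, … into P one at a time, bumping the leftmost entry strictly greater than the inserted value down to the next row. The recording tableau Q records, in position (i, j), the step at which that cell was added to P.
  Insert 7 (step 1): P = [7];  Q = [1]
  Insert 5 (step 2): P = [5] / [7];  Q = [1] / [2]
  Insert 6 (step 3): P = [5, 6] / [7];  Q = [1, 3] / [2]
  Insert 4 (step 4): P = [4, 6] / [5] / [7];  Q = [1, 3] / [2] / [4]
  Insert 1 (step 5): P = [1, 6] / [4] / [5] / [7];  Q = [1, 3] / [2] / [4] / [5]
  Insert 8 (step 6): P = [1, 6, 8] / [4] / [5] / [7];  Q = [1, 3, 6] / [2] / [4] / [5]
  Insert 2 (step 7): P = [1, 2, 8] / [4, 6] / [5] / [7];  Q = [1, 3, 6] / [2, 7] / [4] / [5]
  Insert 3 (step 8): P = [1, 2, 3] / [4, 6, 8] / [5] / [7];  Q = [1, 3, 6] / [2, 7, 8] / [4] / [5]
Final shape: (3, 3, 1, 1).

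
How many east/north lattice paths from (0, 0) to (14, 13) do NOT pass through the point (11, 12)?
Number of paths = 14649988

Total paths from (0, 0) to (14, 13): C(27, 14) = 20058300. Paths through (11, 12): (paths (0, 0) → (11, 12)) × (paths (11, 12) → (14, 13)) = C(23, 11) · C(4, 3) = 1352078 · 4 = 5408312. Avoidance count = 20058300 − 5408312 = 14649988.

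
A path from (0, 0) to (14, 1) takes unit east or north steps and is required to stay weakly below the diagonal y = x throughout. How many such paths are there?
Number of paths = 14

By the reflection principle (André's argument), the number of monotone paths to (14, 1) with n ≤ m that never go above y = x is C(15, 14) − C(15, 15) = 15 − 1 = 14.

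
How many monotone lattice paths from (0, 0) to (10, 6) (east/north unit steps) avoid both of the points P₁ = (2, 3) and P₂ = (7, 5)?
Number of paths = 4030

Inclusion–exclusion. Total paths: C(16, 10) = 8008. Through P₁: C(5, 2)·C(11, 8) = 1650. Through P₂: C(12, 7)·C(4, 3) = 3168. Since P₁ is strictly southwest of P₂, a monotone path through both must visit P₁ then P₂; paths through both = C(5, 2)·C(7, 5)·C(4, 3) = 840. Avoid both = 8008 − 1650 − 3168 + 840 = 4030.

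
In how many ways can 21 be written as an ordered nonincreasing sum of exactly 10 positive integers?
p(21, 10 parts) = 55

Partitions of n into exactly k parts are in bijection with partitions of n − k into at most k parts (subtract 1 from each part). So p(21, exactly 10) = p(11, parts ≤ 10). Computing via the recurrence p(m, j) = p(m, j−1) + p(m−j, j) gives 55.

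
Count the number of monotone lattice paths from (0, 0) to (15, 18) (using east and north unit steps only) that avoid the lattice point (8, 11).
Number of paths = 777760896

Total paths from (0, 0) to (15, 18): C(33, 15) = 1037158320. Paths through (8, 11): (paths (0, 0) → (8, 11)) × (paths (8, 11) → (15, 18)) = C(19, 8) · C(14, 7) = 75582 · 3432 = 259397424. Avoidance count = 1037158320 − 259397424 = 777760896.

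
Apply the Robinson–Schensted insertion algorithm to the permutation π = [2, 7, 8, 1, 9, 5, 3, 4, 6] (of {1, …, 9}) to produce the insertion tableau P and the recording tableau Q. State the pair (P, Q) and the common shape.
P = [1, 3, 4, 6] / [2, 5, 8, 9] / [7];  Q = [1, 2, 3, 5] / [4, 6, 8, 9] / [7];  common shape = (4, 4, 1)

Row-insert the values π_1, π_2, … into P one at a time, bumping the leftmost entry strictly greater than the inserted value down to the next row. The recording tableau Q records, in position (i, j), the step at which that cell was added to P.
  Insert 2 (step 1): P = [2];  Q = [1]
  Insert 7 (step 2): P = [2, 7];  Q = [1, 2]
  Insert 8 (step 3): P = [2, 7, 8];  Q = [1, 2, 3]
  Insert 1 (step 4): P = [1, 7, 8] / [2];  Q = [1, 2, 3] / [4]
  Insert 9 (step 5): P = [1, 7, 8, 9] / [2];  Q = [1, 2, 3, 5] / [4]
  Insert 5 (step 6): P = [1, 5, 8, 9] / [2, 7];  Q = [1, 2, 3, 5] / [4, 6]
  Insert 3 (step 7): P = [1, 3, 8, 9] / [2, 5] / [7];  Q = [1, 2, 3, 5] / [4, 6] / [7]
  Insert 4 (step 8): P = [1, 3, 4, 9] / [2, 5, 8] / [7];  Q = [1, 2, 3, 5] / [4, 6, 8] / [7]
  Insert 6 (step 9): P = [1, 3, 4, 6] / [2, 5, 8, 9] / [7];  Q = [1, 2, 3, 5] / [4, 6, 8, 9] / [7]
Final shape: (4, 4, 1).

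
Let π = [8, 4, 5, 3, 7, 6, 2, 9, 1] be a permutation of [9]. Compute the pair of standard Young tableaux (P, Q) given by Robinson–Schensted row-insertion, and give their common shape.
P = [1, 5, 6, 9] / [2, 7] / [3] / [4] / [8];  Q = [1, 3, 5, 8] / [2, 6] / [4] / [7] / [9];  common shape = (4, 2, 1, 1, 1)

Row-insert the values π_1, π_2, … into P one at a time, bumping the leftmost entry strictly greater than the inserted value down to the next row. The recording tableau Q records, in position (i, j), the step at which that cell was added to P.
  Insert 8 (step 1): P = [8];  Q = [1]
  Insert 4 (step 2): P = [4] / [8];  Q = [1] / [2]
  Insert 5 (step 3): P = [4, 5] / [8];  Q = [1, 3] / [2]
  Insert 3 (step 4): P = [3, 5] / [4] / [8];  Q = [1, 3] / [2] / [4]
  Insert 7 (step 5): P = [3, 5, 7] / [4] / [8];  Q = [1, 3, 5] / [2] / [4]
  Insert 6 (step 6): P = [3, 5, 6] / [4, 7] / [8];  Q = [1, 3, 5] / [2, 6] / [4]
  Insert 2 (step 7): P = [2, 5, 6] / [3, 7] / [4] / [8];  Q = [1, 3, 5] / [2, 6] / [4] / [7]
  Insert 9 (step 8): P = [2, 5, 6, 9] / [3, 7] / [4] / [8];  Q = [1, 3, 5, 8] / [2, 6] / [4] / [7]
  Insert 1 (step 9): P = [1, 5, 6, 9] / [2, 7] / [3] / [4] / [8];  Q = [1, 3, 5, 8] / [2, 6] / [4] / [7] / [9]
Final shape: (4, 2, 1, 1, 1).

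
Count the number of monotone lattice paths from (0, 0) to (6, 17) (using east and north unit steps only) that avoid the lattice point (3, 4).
Number of paths = 81347

Total paths from (0, 0) to (6, 17): C(23, 6) = 100947. Paths through (3, 4): (paths (0, 0) → (3, 4)) × (paths (3, 4) → (6, 17)) = C(7, 3) · C(16, 3) = 35 · 560 = 19600. Avoidance count = 100947 − 19600 = 81347.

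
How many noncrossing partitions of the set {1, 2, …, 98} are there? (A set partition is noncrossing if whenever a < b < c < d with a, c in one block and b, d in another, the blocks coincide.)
C_98 = 57743358069601357782187700608042856334020731624756611000

These noncrossing partitions are counted by the Catalan number C_n = (1/(n + 1)) · C(2n, n). For n = 98: C_98 = (1/99) · C(196, 98) = 5716592448890534420436582360196242777068052430850904489000/99 = 57743358069601357782187700608042856334020731624756611000.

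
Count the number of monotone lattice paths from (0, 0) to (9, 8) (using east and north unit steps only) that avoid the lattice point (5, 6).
Number of paths = 17380

Total paths from (0, 0) to (9, 8): C(17, 9) = 24310. Paths through (5, 6): (paths (0, 0) → (5, 6)) × (paths (5, 6) → (9, 8)) = C(11, 5) · C(6, 4) = 462 · 15 = 6930. Avoidance count = 24310 − 6930 = 17380.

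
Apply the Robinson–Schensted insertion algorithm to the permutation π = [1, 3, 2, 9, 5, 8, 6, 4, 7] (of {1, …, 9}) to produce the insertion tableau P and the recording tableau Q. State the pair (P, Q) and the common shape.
P = [1, 2, 4, 6, 7] / [3, 5] / [8] / [9];  Q = [1, 2, 4, 6, 9] / [3, 5] / [7] / [8];  common shape = (5, 2, 1, 1)

Row-insert the values π_1, π_2, … into P one at a time, bumping the leftmost entry strictly greater than the inserted value down to the next row. The recording tableau Q records, in position (i, j), the step at which that cell was added to P.
  Insert 1 (step 1): P = [1];  Q = [1]
  Insert 3 (step 2): P = [1, 3];  Q = [1, 2]
  Insert 2 (step 3): P = [1, 2] / [3];  Q = [1, 2] / [3]
  Insert 9 (step 4): P = [1, 2, 9] / [3];  Q = [1, 2, 4] / [3]
  Insert 5 (step 5): P = [1, 2, 5] / [3, 9];  Q = [1, 2, 4] / [3, 5]
  Insert 8 (step 6): P = [1, 2, 5, 8] / [3, 9];  Q = [1, 2, 4, 6] / [3, 5]
  Insert 6 (step 7): P = [1, 2, 5, 6] / [3, 8] / [9];  Q = [1, 2, 4, 6] / [3, 5] / [7]
  Insert 4 (step 8): P = [1, 2, 4, 6] / [3, 5] / [8] / [9];  Q = [1, 2, 4, 6] / [3, 5] / [7] / [8]
  Insert 7 (step 9): P = [1, 2, 4, 6, 7] / [3, 5] / [8] / [9];  Q = [1, 2, 4, 6, 9] / [3, 5] / [7] / [8]
Final shape: (5, 2, 1, 1).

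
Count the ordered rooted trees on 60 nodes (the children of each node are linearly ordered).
C_59 = 405944995127576985730643443367112

These ordered rooted trees are counted by the Catalan number C_n = (1/(n + 1)) · C(2n, n). For n = 59: C_59 = (1/60) · C(118, 59) = 24356699707654619143838606602026720/60 = 405944995127576985730643443367112.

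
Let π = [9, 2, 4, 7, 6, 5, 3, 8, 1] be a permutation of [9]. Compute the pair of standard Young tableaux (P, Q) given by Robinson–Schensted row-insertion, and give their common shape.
P = [1, 3, 5, 8] / [2] / [4] / [6] / [7] / [9];  Q = [1, 3, 4, 8] / [2] / [5] / [6] / [7] / [9];  common shape = (4, 1, 1, 1, 1, 1)

Row-insert the values π_1, π_2, … into P one at a time, bumping the leftmost entry strictly greater than the inserted value down to the next row. The recording tableau Q records, in position (i, j), the step at which that cell was added to P.
  Insert 9 (step 1): P = [9];  Q = [1]
  Insert 2 (step 2): P = [2] / [9];  Q = [1] / [2]
  Insert 4 (step 3): P = [2, 4] / [9];  Q = [1, 3] / [2]
  Insert 7 (step 4): P = [2, 4, 7] / [9];  Q = [1, 3, 4] / [2]
  Insert 6 (step 5): P = [2, 4, 6] / [7] / [9];  Q = [1, 3, 4] / [2] / [5]
  Insert 5 (step 6): P = [2, 4, 5] / [6] / [7] / [9];  Q = [1, 3, 4] / [2] / [5] / [6]
  Insert 3 (step 7): P = [2, 3, 5] / [4] / [6] / [7] / [9];  Q = [1, 3, 4] / [2] / [5] / [6] / [7]
  Insert 8 (step 8): P = [2, 3, 5, 8] / [4] / [6] / [7] / [9];  Q = [1, 3, 4, 8] / [2] / [5] / [6] / [7]
  Insert 1 (step 9): P = [1, 3, 5, 8] / [2] / [4] / [6] / [7] / [9];  Q = [1, 3, 4, 8] / [2] / [5] / [6] / [7] / [9]
Final shape: (4, 1, 1, 1, 1, 1).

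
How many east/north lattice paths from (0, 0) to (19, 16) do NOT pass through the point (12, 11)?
Number of paths = 2989083174

Total paths from (0, 0) to (19, 16): C(35, 19) = 4059928950. Paths through (12, 11): (paths (0, 0) → (12, 11)) × (paths (12, 11) → (19, 16)) = C(23, 12) · C(12, 7) = 1352078 · 792 = 1070845776. Avoidance count = 4059928950 − 1070845776 = 2989083174.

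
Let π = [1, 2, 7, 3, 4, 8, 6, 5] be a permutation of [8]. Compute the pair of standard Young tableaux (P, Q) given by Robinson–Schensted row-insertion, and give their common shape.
P = [1, 2, 3, 4, 5] / [6, 8] / [7];  Q = [1, 2, 3, 5, 6] / [4, 7] / [8];  common shape = (5, 2, 1)

Row-insert the values π_1, π_2, … into P one at a time, bumping the leftmost entry strictly greater than the inserted value down to the next row. The recording tableau Q records, in position (i, j), the step at which that cell was added to P.
  Insert 1 (step 1): P = [1];  Q = [1]
  Insert 2 (step 2): P = [1, 2];  Q = [1, 2]
  Insert 7 (step 3): P = [1, 2, 7];  Q = [1, 2, 3]
  Insert 3 (step 4): P = [1, 2, 3] / [7];  Q = [1, 2, 3] / [4]
  Insert 4 (step 5): P = [1, 2, 3, 4] / [7];  Q = [1, 2, 3, 5] / [4]
  Insert 8 (step 6): P = [1, 2, 3, 4, 8] / [7];  Q = [1, 2, 3, 5, 6] / [4]
  Insert 6 (step 7): P = [1, 2, 3, 4, 6] / [7, 8];  Q = [1, 2, 3, 5, 6] / [4, 7]
  Insert 5 (step 8): P = [1, 2, 3, 4, 5] / [6, 8] / [7];  Q = [1, 2, 3, 5, 6] / [4, 7] / [8]
Final shape: (5, 2, 1).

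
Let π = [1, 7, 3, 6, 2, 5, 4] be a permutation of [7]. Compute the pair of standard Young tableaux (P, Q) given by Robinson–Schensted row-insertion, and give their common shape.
P = [1, 2, 4] / [3, 5] / [6] / [7];  Q = [1, 2, 4] / [3, 6] / [5] / [7];  common shape = (3, 2, 1, 1)

Row-insert the values π_1, π_2, … into P one at a time, bumping the leftmost entry strictly greater than the inserted value down to the next row. The recording tableau Q records, in position (i, j), the step at which that cell was added to P.
  Insert 1 (step 1): P = [1];  Q = [1]
  Insert 7 (step 2): P = [1, 7];  Q = [1, 2]
  Insert 3 (step 3): P = [1, 3] / [7];  Q = [1, 2] / [3]
  Insert 6 (step 4): P = [1, 3, 6] / [7];  Q = [1, 2, 4] / [3]
  Insert 2 (step 5): P = [1, 2, 6] / [3] / [7];  Q = [1, 2, 4] / [3] / [5]
  Insert 5 (step 6): P = [1, 2, 5] / [3, 6] / [7];  Q = [1, 2, 4] / [3, 6] / [5]
  Insert 4 (step 7): P = [1, 2, 4] / [3, 5] / [6] / [7];  Q = [1, 2, 4] / [3, 6] / [5] / [7]
Final shape: (3, 2, 1, 1).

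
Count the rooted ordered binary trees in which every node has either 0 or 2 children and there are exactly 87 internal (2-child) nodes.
C_87 = 16435314834665426797069144960762886143367590394940

These full binary trees are counted by the Catalan number C_n = (1/(n + 1)) · C(2n, n). For n = 87: C_87 = (1/88) · C(174, 87) = 1446307705450557558142084756547133980616347954754720/88 = 16435314834665426797069144960762886143367590394940.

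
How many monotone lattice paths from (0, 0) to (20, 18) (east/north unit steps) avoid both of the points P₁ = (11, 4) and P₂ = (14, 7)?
Number of paths = 31361319780

Inclusion–exclusion. Total paths: C(38, 20) = 33578000610. Through P₁: C(15, 11)·C(23, 9) = 1115464350. Through P₂: C(21, 14)·C(17, 6) = 1439081280. Since P₁ is strictly southwest of P₂, a monotone path through both must visit P₁ then P₂; paths through both = C(15, 11)·C(6, 3)·C(17, 6) = 337864800. Avoid both = 33578000610 − 1115464350 − 1439081280 + 337864800 = 31361319780.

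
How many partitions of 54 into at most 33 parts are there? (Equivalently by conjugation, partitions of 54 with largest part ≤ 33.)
p(54, parts ≤ 33) = 383441

Use the recurrence p(n, m) = p(n, m−1) + p(n−m, m): either the largest part is < m (count p(n, m−1)) or the largest part is exactly m (remove one copy of m, count p(n−m, m)). With p(0, ·) = 1 this gives p(54, parts ≤ 33) = 383441. (By conjugating Young diagrams, this also counts partitions of 54 into at most 33 parts.)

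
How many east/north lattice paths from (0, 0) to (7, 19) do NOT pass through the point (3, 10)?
Number of paths = 453310

Total paths from (0, 0) to (7, 19): C(26, 7) = 657800. Paths through (3, 10): (paths (0, 0) → (3, 10)) × (paths (3, 10) → (7, 19)) = C(13, 3) · C(13, 4) = 286 · 715 = 204490. Avoidance count = 657800 − 204490 = 453310.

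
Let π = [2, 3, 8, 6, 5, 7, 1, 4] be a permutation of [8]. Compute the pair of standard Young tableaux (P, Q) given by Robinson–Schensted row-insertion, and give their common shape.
P = [1, 3, 4, 7] / [2, 5] / [6] / [8];  Q = [1, 2, 3, 6] / [4, 8] / [5] / [7];  common shape = (4, 2, 1, 1)

Row-insert the values π_1, π_2, … into P one at a time, bumping the leftmost entry strictly greater than the inserted value down to the next row. The recording tableau Q records, in position (i, j), the step at which that cell was added to P.
  Insert 2 (step 1): P = [2];  Q = [1]
  Insert 3 (step 2): P = [2, 3];  Q = [1, 2]
  Insert 8 (step 3): P = [2, 3, 8];  Q = [1, 2, 3]
  Insert 6 (step 4): P = [2, 3, 6] / [8];  Q = [1, 2, 3] / [4]
  Insert 5 (step 5): P = [2, 3, 5] / [6] / [8];  Q = [1, 2, 3] / [4] / [5]
  Insert 7 (step 6): P = [2, 3, 5, 7] / [6] / [8];  Q = [1, 2, 3, 6] / [4] / [5]
  Insert 1 (step 7): P = [1, 3, 5, 7] / [2] / [6] / [8];  Q = [1, 2, 3, 6] / [4] / [5] / [7]
  Insert 4 (step 8): P = [1, 3, 4, 7] / [2, 5] / [6] / [8];  Q = [1, 2, 3, 6] / [4, 8] / [5] / [7]
Final shape: (4, 2, 1, 1).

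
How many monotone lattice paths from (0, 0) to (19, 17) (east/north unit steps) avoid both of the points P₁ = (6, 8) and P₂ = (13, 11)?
Number of paths = 5130279924

Inclusion–exclusion. Total paths: C(36, 19) = 8597496600. Through P₁: C(14, 6)·C(22, 13) = 1493752260. Through P₂: C(24, 13)·C(12, 6) = 2306437056. Since P₁ is strictly southwest of P₂, a monotone path through both must visit P₁ then P₂; paths through both = C(14, 6)·C(10, 7)·C(12, 6) = 332972640. Avoid both = 8597496600 − 1493752260 − 2306437056 + 332972640 = 5130279924.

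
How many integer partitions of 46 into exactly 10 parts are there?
p(46, 10 parts) = 9418

Partitions of n into exactly k parts are in bijection with partitions of n − k into at most k parts (subtract 1 from each part). So p(46, exactly 10) = p(36, parts ≤ 10). Computing via the recurrence p(m, j) = p(m, j−1) + p(m−j, j) gives 9418.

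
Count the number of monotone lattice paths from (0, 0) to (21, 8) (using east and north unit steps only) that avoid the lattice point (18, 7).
Number of paths = 2369345

Total paths from (0, 0) to (21, 8): C(29, 21) = 4292145. Paths through (18, 7): (paths (0, 0) → (18, 7)) × (paths (18, 7) → (21, 8)) = C(25, 18) · C(4, 3) = 480700 · 4 = 1922800. Avoidance count = 4292145 − 1922800 = 2369345.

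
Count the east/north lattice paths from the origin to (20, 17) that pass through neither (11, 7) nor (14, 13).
Number of paths = 9314663598

Inclusion–exclusion. Total paths: C(37, 20) = 15905368710. Through P₁: C(18, 11)·C(19, 9) = 2939837472. Through P₂: C(27, 14)·C(10, 6) = 4212243000. Since P₁ is strictly southwest of P₂, a monotone path through both must visit P₁ then P₂; paths through both = C(18, 11)·C(9, 3)·C(10, 6) = 561375360. Avoid both = 15905368710 − 2939837472 − 4212243000 + 561375360 = 9314663598.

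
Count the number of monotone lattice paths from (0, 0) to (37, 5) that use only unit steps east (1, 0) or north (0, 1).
Number of paths = 850668

A monotone lattice path from (0, 0) to (37, 5) consists of 37 east steps and 5 north steps in some order, so it is determined by which 37 of the 42 steps are east. The count is C(42, 37) = 850668.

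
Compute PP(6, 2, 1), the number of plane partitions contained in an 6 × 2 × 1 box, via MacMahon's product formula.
PP(6, 2, 1) = 28

Evaluate the triple product over i = 1..6, j = 1..2, k = 1..1. The factors are (2/1) · (3/2) · (3/2) · (4/3) · (4/3) · (5/4) · (5/4) · (6/5) · … (12 factors total). The numerators and denominators telescope so the product is an integer; carrying out the multiplication exactly gives PP(6, 2, 1) = 28.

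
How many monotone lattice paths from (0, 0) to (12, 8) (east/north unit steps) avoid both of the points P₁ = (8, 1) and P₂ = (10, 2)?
Number of paths = 121908

Inclusion–exclusion. Total paths: C(20, 12) = 125970. Through P₁: C(9, 8)·C(11, 4) = 2970. Through P₂: C(12, 10)·C(8, 2) = 1848. Since P₁ is strictly southwest of P₂, a monotone path through both must visit P₁ then P₂; paths through both = C(9, 8)·C(3, 2)·C(8, 2) = 756. Avoid both = 125970 − 2970 − 1848 + 756 = 121908.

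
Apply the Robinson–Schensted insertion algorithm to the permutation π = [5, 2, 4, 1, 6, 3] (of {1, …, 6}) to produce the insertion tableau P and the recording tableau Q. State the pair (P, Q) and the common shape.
P = [1, 3, 6] / [2, 4] / [5];  Q = [1, 3, 5] / [2, 6] / [4];  common shape = (3, 2, 1)

Row-insert the values π_1, π_2, … into P one at a time, bumping the leftmost entry strictly greater than the inserted value down to the next row. The recording tableau Q records, in position (i, j), the step at which that cell was added to P.
  Insert 5 (step 1): P = [5];  Q = [1]
  Insert 2 (step 2): P = [2] / [5];  Q = [1] / [2]
  Insert 4 (step 3): P = [2, 4] / [5];  Q = [1, 3] / [2]
  Insert 1 (step 4): P = [1, 4] / [2] / [5];  Q = [1, 3] / [2] / [4]
  Insert 6 (step 5): P = [1, 4, 6] / [2] / [5];  Q = [1, 3, 5] / [2] / [4]
  Insert 3 (step 6): P = [1, 3, 6] / [2, 4] / [5];  Q = [1, 3, 5] / [2, 6] / [4]
Final shape: (3, 2, 1).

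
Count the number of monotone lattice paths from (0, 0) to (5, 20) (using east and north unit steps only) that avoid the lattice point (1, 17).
Number of paths = 52500

Total paths from (0, 0) to (5, 20): C(25, 5) = 53130. Paths through (1, 17): (paths (0, 0) → (1, 17)) × (paths (1, 17) → (5, 20)) = C(18, 1) · C(7, 4) = 18 · 35 = 630. Avoidance count = 53130 − 630 = 52500.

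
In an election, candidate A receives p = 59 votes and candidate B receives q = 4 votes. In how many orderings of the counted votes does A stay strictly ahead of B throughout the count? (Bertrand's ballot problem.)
Strict-lead orderings = 520025

Total orderings of the 63 votes with 59 for A: C(63, 59) = 595665. By the Bertrand ballot formula (Cycle Lemma / reflection principle), the number of orderings in which A is strictly ahead of B throughout is (p − q)/(p + q) · C(p + q, p) = (59 − 4)/(59 + 4) · 595665 = 520025.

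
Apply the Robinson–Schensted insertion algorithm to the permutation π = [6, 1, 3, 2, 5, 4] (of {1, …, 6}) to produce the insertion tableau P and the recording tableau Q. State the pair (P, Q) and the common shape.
P = [1, 2, 4] / [3, 5] / [6];  Q = [1, 3, 5] / [2, 6] / [4];  common shape = (3, 2, 1)

Row-insert the values π_1, π_2, … into P one at a time, bumping the leftmost entry strictly greater than the inserted value down to the next row. The recording tableau Q records, in position (i, j), the step at which that cell was added to P.
  Insert 6 (step 1): P = [6];  Q = [1]
  Insert 1 (step 2): P = [1] / [6];  Q = [1] / [2]
  Insert 3 (step 3): P = [1, 3] / [6];  Q = [1, 3] / [2]
  Insert 2 (step 4): P = [1, 2] / [3] / [6];  Q = [1, 3] / [2] / [4]
  Insert 5 (step 5): P = [1, 2, 5] / [3] / [6];  Q = [1, 3, 5] / [2] / [4]
  Insert 4 (step 6): P = [1, 2, 4] / [3, 5] / [6];  Q = [1, 3, 5] / [2, 6] / [4]
Final shape: (3, 2, 1).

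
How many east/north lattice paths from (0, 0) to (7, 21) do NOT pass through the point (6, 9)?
Number of paths = 1118975

Total paths from (0, 0) to (7, 21): C(28, 7) = 1184040. Paths through (6, 9): (paths (0, 0) → (6, 9)) × (paths (6, 9) → (7, 21)) = C(15, 6) · C(13, 1) = 5005 · 13 = 65065. Avoidance count = 1184040 − 65065 = 1118975.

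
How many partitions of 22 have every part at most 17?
p(22, parts ≤ 17) = 990

Use the recurrence p(n, m) = p(n, m−1) + p(n−m, m): either the largest part is < m (count p(n, m−1)) or the largest part is exactly m (remove one copy of m, count p(n−m, m)). With p(0, ·) = 1 this gives p(22, parts ≤ 17) = 990. (By conjugating Young diagrams, this also counts partitions of 22 into at most 17 parts.)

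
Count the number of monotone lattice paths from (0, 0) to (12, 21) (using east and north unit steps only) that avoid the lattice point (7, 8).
Number of paths = 299682240

Total paths from (0, 0) to (12, 21): C(33, 12) = 354817320. Paths through (7, 8): (paths (0, 0) → (7, 8)) × (paths (7, 8) → (12, 21)) = C(15, 7) · C(18, 5) = 6435 · 8568 = 55135080. Avoidance count = 354817320 − 55135080 = 299682240.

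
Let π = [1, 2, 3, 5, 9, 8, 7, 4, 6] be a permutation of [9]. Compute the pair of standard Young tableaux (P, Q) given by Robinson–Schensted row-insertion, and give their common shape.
P = [1, 2, 3, 4, 6] / [5, 7] / [8] / [9];  Q = [1, 2, 3, 4, 5] / [6, 9] / [7] / [8];  common shape = (5, 2, 1, 1)

Row-insert the values π_1, π_2, … into P one at a time, bumping the leftmost entry strictly greater than the inserted value down to the next row. The recording tableau Q records, in position (i, j), the step at which that cell was added to P.
  Insert 1 (step 1): P = [1];  Q = [1]
  Insert 2 (step 2): P = [1, 2];  Q = [1, 2]
  Insert 3 (step 3): P = [1, 2, 3];  Q = [1, 2, 3]
  Insert 5 (step 4): P = [1, 2, 3, 5];  Q = [1, 2, 3, 4]
  Insert 9 (step 5): P = [1, 2, 3, 5, 9];  Q = [1, 2, 3, 4, 5]
  Insert 8 (step 6): P = [1, 2, 3, 5, 8] / [9];  Q = [1, 2, 3, 4, 5] / [6]
  Insert 7 (step 7): P = [1, 2, 3, 5, 7] / [8] / [9];  Q = [1, 2, 3, 4, 5] / [6] / [7]
  Insert 4 (step 8): P = [1, 2, 3, 4, 7] / [5] / [8] / [9];  Q = [1, 2, 3, 4, 5] / [6] / [7] / [8]
  Insert 6 (step 9): P = [1, 2, 3, 4, 6] / [5, 7] / [8] / [9];  Q = [1, 2, 3, 4, 5] / [6, 9] / [7] / [8]
Final shape: (5, 2, 1, 1).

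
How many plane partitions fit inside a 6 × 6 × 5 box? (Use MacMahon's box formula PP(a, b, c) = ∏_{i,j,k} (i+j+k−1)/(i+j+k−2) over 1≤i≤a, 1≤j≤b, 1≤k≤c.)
PP(6, 6, 5) = 55197331332

Evaluate the triple product over i = 1..6, j = 1..6, k = 1..5. The factors are (2/1) · (3/2) · (4/3) · (5/4) · (6/5) · (3/2) · (4/3) · (5/4) · … (180 factors total). The numerators and denominators telescope so the product is an integer; carrying out the multiplication exactly gives PP(6, 6, 5) = 55197331332.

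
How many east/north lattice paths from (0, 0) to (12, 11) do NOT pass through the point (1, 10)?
Number of paths = 1351946

Total paths from (0, 0) to (12, 11): C(23, 12) = 1352078. Paths through (1, 10): (paths (0, 0) → (1, 10)) × (paths (1, 10) → (12, 11)) = C(11, 1) · C(12, 11) = 11 · 12 = 132. Avoidance count = 1352078 − 132 = 1351946.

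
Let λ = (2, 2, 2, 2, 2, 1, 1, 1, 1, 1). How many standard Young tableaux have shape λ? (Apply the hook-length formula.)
# SYT of shape (2, 2, 2, 2, 2, 1, 1, 1, 1, 1) = 1638

Hook-length formula: f^λ = n! / Π hook(c), product over all cells c of the Young diagram. For λ = (2, 2, 2, 2, 2, 1, 1, 1, 1, 1), n = 15 boxes. Hook lengths by row (left-to-right, top-to-bottom): [11, 5]; [10, 4]; [9, 3]; [8, 2]; [7, 1]; [5]; [4]; [3]; [2]; [1]. Product of hooks = 798336000. So f^λ = 15! / 798336000 = 1307674368000 / 798336000 = 1638.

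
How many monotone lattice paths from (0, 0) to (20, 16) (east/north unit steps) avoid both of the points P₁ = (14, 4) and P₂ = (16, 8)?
Number of paths = 6909728625

Inclusion–exclusion. Total paths: C(36, 20) = 7307872110. Through P₁: C(18, 14)·C(18, 6) = 56805840. Through P₂: C(24, 16)·C(12, 4) = 364058145. Since P₁ is strictly southwest of P₂, a monotone path through both must visit P₁ then P₂; paths through both = C(18, 14)·C(6, 2)·C(12, 4) = 22720500. Avoid both = 7307872110 − 56805840 − 364058145 + 22720500 = 6909728625.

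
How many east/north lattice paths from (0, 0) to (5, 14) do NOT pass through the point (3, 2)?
Number of paths = 10718

Total paths from (0, 0) to (5, 14): C(19, 5) = 11628. Paths through (3, 2): (paths (0, 0) → (3, 2)) × (paths (3, 2) → (5, 14)) = C(5, 3) · C(14, 2) = 10 · 91 = 910. Avoidance count = 11628 − 910 = 10718.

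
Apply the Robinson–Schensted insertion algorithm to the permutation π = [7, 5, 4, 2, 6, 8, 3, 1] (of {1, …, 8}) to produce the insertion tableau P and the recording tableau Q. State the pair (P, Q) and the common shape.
P = [1, 3, 8] / [2, 6] / [4] / [5] / [7];  Q = [1, 5, 6] / [2, 7] / [3] / [4] / [8];  common shape = (3, 2, 1, 1, 1)

Row-insert the values π_1, π_2, … into P one at a time, bumping the leftmost entry strictly greater than the inserted value down to the next row. The recording tableau Q records, in position (i, j), the step at which that cell was added to P.
  Insert 7 (step 1): P = [7];  Q = [1]
  Insert 5 (step 2): P = [5] / [7];  Q = [1] / [2]
  Insert 4 (step 3): P = [4] / [5] / [7];  Q = [1] / [2] / [3]
  Insert 2 (step 4): P = [2] / [4] / [5] / [7];  Q = [1] / [2] / [3] / [4]
  Insert 6 (step 5): P = [2, 6] / [4] / [5] / [7];  Q = [1, 5] / [2] / [3] / [4]
  Insert 8 (step 6): P = [2, 6, 8] / [4] / [5] / [7];  Q = [1, 5, 6] / [2] / [3] / [4]
  Insert 3 (step 7): P = [2, 3, 8] / [4, 6] / [5] / [7];  Q = [1, 5, 6] / [2, 7] / [3] / [4]
  Insert 1 (step 8): P = [1, 3, 8] / [2, 6] / [4] / [5] / [7];  Q = [1, 5, 6] / [2, 7] / [3] / [4] / [8]
Final shape: (3, 2, 1, 1, 1).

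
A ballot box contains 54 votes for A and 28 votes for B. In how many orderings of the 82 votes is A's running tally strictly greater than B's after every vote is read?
Strict-lead orderings = 2141545201251718788240

Total orderings of the 82 votes with 54 for A: C(82, 54) = 6754104096255420793680. By the Bertrand ballot formula (Cycle Lemma / reflection principle), the number of orderings in which A is strictly ahead of B throughout is (p − q)/(p + q) · C(p + q, p) = (54 − 28)/(54 + 28) · 6754104096255420793680 = 2141545201251718788240.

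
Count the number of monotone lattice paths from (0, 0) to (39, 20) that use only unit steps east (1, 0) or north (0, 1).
Number of paths = 2794563003870330

A monotone lattice path from (0, 0) to (39, 20) consists of 39 east steps and 20 north steps in some order, so it is determined by which 39 of the 59 steps are east. The count is C(59, 39) = 2794563003870330.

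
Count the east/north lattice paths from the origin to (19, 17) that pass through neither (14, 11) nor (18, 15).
Number of paths = 4362756840

Inclusion–exclusion. Total paths: C(36, 19) = 8597496600. Through P₁: C(25, 14)·C(11, 5) = 2059318800. Through P₂: C(33, 18)·C(3, 1) = 3111474960. Since P₁ is strictly southwest of P₂, a monotone path through both must visit P₁ then P₂; paths through both = C(25, 14)·C(8, 4)·C(3, 1) = 936054000. Avoid both = 8597496600 − 2059318800 − 3111474960 + 936054000 = 4362756840.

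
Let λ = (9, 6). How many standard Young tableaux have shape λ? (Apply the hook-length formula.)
# SYT of shape (9, 6) = 2002

Hook-length formula: f^λ = n! / Π hook(c), product over all cells c of the Young diagram. For λ = (9, 6), n = 15 boxes. Hook lengths by row (left-to-right, top-to-bottom): [10, 9, 8, 7, 6, 5, 3, 2, 1]; [6, 5, 4, 3, 2, 1]. Product of hooks = 653184000. So f^λ = 15! / 653184000 = 1307674368000 / 653184000 = 2002.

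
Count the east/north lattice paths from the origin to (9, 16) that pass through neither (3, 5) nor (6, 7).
Number of paths = 1095599

Inclusion–exclusion. Total paths: C(25, 9) = 2042975. Through P₁: C(8, 3)·C(17, 6) = 693056. Through P₂: C(13, 6)·C(12, 3) = 377520. Since P₁ is strictly southwest of P₂, a monotone path through both must visit P₁ then P₂; paths through both = C(8, 3)·C(5, 3)·C(12, 3) = 123200. Avoid both = 2042975 − 693056 − 377520 + 123200 = 1095599.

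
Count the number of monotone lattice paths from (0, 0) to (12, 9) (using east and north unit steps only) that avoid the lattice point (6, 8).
Number of paths = 272909

Total paths from (0, 0) to (12, 9): C(21, 12) = 293930. Paths through (6, 8): (paths (0, 0) → (6, 8)) × (paths (6, 8) → (12, 9)) = C(14, 6) · C(7, 6) = 3003 · 7 = 21021. Avoidance count = 293930 − 21021 = 272909.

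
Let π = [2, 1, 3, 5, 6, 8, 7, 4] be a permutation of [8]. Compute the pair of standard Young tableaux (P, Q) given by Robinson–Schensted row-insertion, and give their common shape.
P = [1, 3, 4, 6, 7] / [2, 5] / [8];  Q = [1, 3, 4, 5, 6] / [2, 7] / [8];  common shape = (5, 2, 1)

Row-insert the values π_1, π_2, … into P one at a time, bumping the leftmost entry strictly greater than the inserted value down to the next row. The recording tableau Q records, in position (i, j), the step at which that cell was added to P.
  Insert 2 (step 1): P = [2];  Q = [1]
  Insert 1 (step 2): P = [1] / [2];  Q = [1] / [2]
  Insert 3 (step 3): P = [1, 3] / [2];  Q = [1, 3] / [2]
  Insert 5 (step 4): P = [1, 3, 5] / [2];  Q = [1, 3, 4] / [2]
  Insert 6 (step 5): P = [1, 3, 5, 6] / [2];  Q = [1, 3, 4, 5] / [2]
  Insert 8 (step 6): P = [1, 3, 5, 6, 8] / [2];  Q = [1, 3, 4, 5, 6] / [2]
  Insert 7 (step 7): P = [1, 3, 5, 6, 7] / [2, 8];  Q = [1, 3, 4, 5, 6] / [2, 7]
  Insert 4 (step 8): P = [1, 3, 4, 6, 7] / [2, 5] / [8];  Q = [1, 3, 4, 5, 6] / [2, 7] / [8]
Final shape: (5, 2, 1).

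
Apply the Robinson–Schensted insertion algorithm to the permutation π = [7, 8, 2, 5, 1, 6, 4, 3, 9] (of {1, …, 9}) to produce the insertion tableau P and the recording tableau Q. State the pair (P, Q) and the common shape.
P = [1, 3, 6, 9] / [2, 4] / [5, 8] / [7];  Q = [1, 2, 6, 9] / [3, 4] / [5, 7] / [8];  common shape = (4, 2, 2, 1)

Row-insert the values π_1, π_2, … into P one at a time, bumping the leftmost entry strictly greater than the inserted value down to the next row. The recording tableau Q records, in position (i, j), the step at which that cell was added to P.
  Insert 7 (step 1): P = [7];  Q = [1]
  Insert 8 (step 2): P = [7, 8];  Q = [1, 2]
  Insert 2 (step 3): P = [2, 8] / [7];  Q = [1, 2] / [3]
  Insert 5 (step 4): P = [2, 5] / [7, 8];  Q = [1, 2] / [3, 4]
  Insert 1 (step 5): P = [1, 5] / [2, 8] / [7];  Q = [1, 2] / [3, 4] / [5]
  Insert 6 (step 6): P = [1, 5, 6] / [2, 8] / [7];  Q = [1, 2, 6] / [3, 4] / [5]
  Insert 4 (step 7): P = [1, 4, 6] / [2, 5] / [7, 8];  Q = [1, 2, 6] / [3, 4] / [5, 7]
  Insert 3 (step 8): P = [1, 3, 6] / [2, 4] / [5, 8] / [7];  Q = [1, 2, 6] / [3, 4] / [5, 7] / [8]
  Insert 9 (step 9): P = [1, 3, 6, 9] / [2, 4] / [5, 8] / [7];  Q = [1, 2, 6, 9] / [3, 4] / [5, 7] / [8]
Final shape: (4, 2, 2, 1).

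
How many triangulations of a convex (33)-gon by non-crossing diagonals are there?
C_31 = 14544636039226909

These polygon triangulations are counted by the Catalan number C_n = (1/(n + 1)) · C(2n, n). For n = 31: C_31 = (1/32) · C(62, 31) = 465428353255261088/32 = 14544636039226909.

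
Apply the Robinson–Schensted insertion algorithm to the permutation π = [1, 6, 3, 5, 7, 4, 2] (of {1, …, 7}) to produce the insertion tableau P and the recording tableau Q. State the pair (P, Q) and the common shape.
P = [1, 2, 4, 7] / [3] / [5] / [6];  Q = [1, 2, 4, 5] / [3] / [6] / [7];  common shape = (4, 1, 1, 1)

Row-insert the values π_1, π_2, … into P one at a time, bumping the leftmost entry strictly greater than the inserted value down to the next row. The recording tableau Q records, in position (i, j), the step at which that cell was added to P.
  Insert 1 (step 1): P = [1];  Q = [1]
  Insert 6 (step 2): P = [1, 6];  Q = [1, 2]
  Insert 3 (step 3): P = [1, 3] / [6];  Q = [1, 2] / [3]
  Insert 5 (step 4): P = [1, 3, 5] / [6];  Q = [1, 2, 4] / [3]
  Insert 7 (step 5): P = [1, 3, 5, 7] / [6];  Q = [1, 2, 4, 5] / [3]
  Insert 4 (step 6): P = [1, 3, 4, 7] / [5] / [6];  Q = [1, 2, 4, 5] / [3] / [6]
  Insert 2 (step 7): P = [1, 2, 4, 7] / [3] / [5] / [6];  Q = [1, 2, 4, 5] / [3] / [6] / [7]
Final shape: (4, 1, 1, 1).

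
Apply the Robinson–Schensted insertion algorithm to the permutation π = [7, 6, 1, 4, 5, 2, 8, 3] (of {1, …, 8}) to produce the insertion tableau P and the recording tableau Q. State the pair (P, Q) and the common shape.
P = [1, 2, 3, 8] / [4, 5] / [6] / [7];  Q = [1, 4, 5, 7] / [2, 8] / [3] / [6];  common shape = (4, 2, 1, 1)

Row-insert the values π_1, π_2, … into P one at a time, bumping the leftmost entry strictly greater than the inserted value down to the next row. The recording tableau Q records, in position (i, j), the step at which that cell was added to P.
  Insert 7 (step 1): P = [7];  Q = [1]
  Insert 6 (step 2): P = [6] / [7];  Q = [1] / [2]
  Insert 1 (step 3): P = [1] / [6] / [7];  Q = [1] / [2] / [3]
  Insert 4 (step 4): P = [1, 4] / [6] / [7];  Q = [1, 4] / [2] / [3]
  Insert 5 (step 5): P = [1, 4, 5] / [6] / [7];  Q = [1, 4, 5] / [2] / [3]
  Insert 2 (step 6): P = [1, 2, 5] / [4] / [6] / [7];  Q = [1, 4, 5] / [2] / [3] / [6]
  Insert 8 (step 7): P = [1, 2, 5, 8] / [4] / [6] / [7];  Q = [1, 4, 5, 7] / [2] / [3] / [6]
  Insert 3 (step 8): P = [1, 2, 3, 8] / [4, 5] / [6] / [7];  Q = [1, 4, 5, 7] / [2, 8] / [3] / [6]
Final shape: (4, 2, 1, 1).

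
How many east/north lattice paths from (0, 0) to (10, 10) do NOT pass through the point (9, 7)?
Number of paths = 138996

Total paths from (0, 0) to (10, 10): C(20, 10) = 184756. Paths through (9, 7): (paths (0, 0) → (9, 7)) × (paths (9, 7) → (10, 10)) = C(16, 9) · C(4, 1) = 11440 · 4 = 45760. Avoidance count = 184756 − 45760 = 138996.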